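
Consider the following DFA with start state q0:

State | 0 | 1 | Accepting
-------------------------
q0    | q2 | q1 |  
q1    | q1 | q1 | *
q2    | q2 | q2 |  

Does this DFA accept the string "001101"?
Start in q0.
Read '0': q0 → q2
Read '0': q2 → q2
Read '1': q2 → q2
Read '1': q2 → q2
Read '0': q2 → q2
Read '1': q2 → q2
Final state q2 is not accepting, so the string is rejected.

Final answer: No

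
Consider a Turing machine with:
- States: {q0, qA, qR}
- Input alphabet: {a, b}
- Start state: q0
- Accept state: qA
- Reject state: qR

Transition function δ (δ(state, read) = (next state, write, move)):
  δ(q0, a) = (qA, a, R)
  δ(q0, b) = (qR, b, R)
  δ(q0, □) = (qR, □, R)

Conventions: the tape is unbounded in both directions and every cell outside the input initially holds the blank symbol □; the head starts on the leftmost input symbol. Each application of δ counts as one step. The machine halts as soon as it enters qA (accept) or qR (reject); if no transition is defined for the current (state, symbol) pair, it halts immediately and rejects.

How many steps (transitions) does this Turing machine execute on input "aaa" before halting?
Step 0: [q0]aaa (head at position 0)
Step 1: δ(q0, a) = (qA, a, R)  ⊢  a[qA]aa (head at position 1)
The machine is in qA, so it halts and accepts.
Number of transitions executed: 1.

Final answer: 1 steps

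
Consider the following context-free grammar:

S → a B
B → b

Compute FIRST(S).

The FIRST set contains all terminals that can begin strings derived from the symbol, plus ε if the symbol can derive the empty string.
S has the single production S → a B, whose right-hand side begins with the terminal a. So FIRST(S) = {a}.

Final answer: {a}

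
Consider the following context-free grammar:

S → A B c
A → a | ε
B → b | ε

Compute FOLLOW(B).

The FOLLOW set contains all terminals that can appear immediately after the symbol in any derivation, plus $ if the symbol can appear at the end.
B occurs in S → A B c, immediately followed by the terminal c. So FOLLOW(B) = {c}.

Final answer: {c}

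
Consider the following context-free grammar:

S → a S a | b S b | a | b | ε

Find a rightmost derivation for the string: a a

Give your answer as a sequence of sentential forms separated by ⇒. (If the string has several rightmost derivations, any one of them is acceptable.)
Start with S.
Step 1: the rightmost non-terminal is S; apply S → a S a:  a S a
Step 2: the rightmost non-terminal is S; apply S → ε:  a a

Final answer: S ⇒ a S a ⇒ a a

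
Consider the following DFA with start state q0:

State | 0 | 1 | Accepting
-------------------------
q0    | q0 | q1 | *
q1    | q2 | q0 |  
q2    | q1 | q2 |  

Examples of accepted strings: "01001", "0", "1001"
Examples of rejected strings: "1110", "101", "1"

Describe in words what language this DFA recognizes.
binary numbers divisible by 3 (treating the string as a binary integer; leading zeros allowed, the empty string counts as 0)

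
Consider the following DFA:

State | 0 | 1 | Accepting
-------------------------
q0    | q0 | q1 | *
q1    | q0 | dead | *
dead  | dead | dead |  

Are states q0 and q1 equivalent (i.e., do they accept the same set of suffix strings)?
Try the suffix "1".
From q0: q0 → q1 — accepting.
From q1: q1 → dead — not accepting.
The two states disagree on this suffix, so they are not equivalent.

Final answer: No. Distinguishing string: "1" - accepted from q0 but not from q1.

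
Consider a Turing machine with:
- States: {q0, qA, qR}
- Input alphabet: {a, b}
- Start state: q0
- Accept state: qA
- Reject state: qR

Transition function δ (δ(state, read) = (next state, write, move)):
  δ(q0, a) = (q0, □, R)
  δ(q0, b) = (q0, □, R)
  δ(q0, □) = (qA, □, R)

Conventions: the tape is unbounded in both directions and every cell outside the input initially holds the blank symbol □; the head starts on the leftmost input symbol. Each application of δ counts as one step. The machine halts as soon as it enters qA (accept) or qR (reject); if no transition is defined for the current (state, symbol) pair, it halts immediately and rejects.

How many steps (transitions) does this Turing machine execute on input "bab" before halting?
Step 0: [q0]bab (head at position 0)
Step 1: δ(q0, b) = (q0, □, R)  ⊢  □[q0]ab (head at position 1)
Step 2: δ(q0, a) = (q0, □, R)  ⊢  □□[q0]b (head at position 2)
Step 3: δ(q0, b) = (q0, □, R)  ⊢  □□□[q0]□ (head at position 3)
Step 4: δ(q0, □) = (qA, □, R)  ⊢  □□□□[qA]□ (head at position 4)
The machine is in qA, so it halts and accepts.
Number of transitions executed: 4.

Final answer: 4 steps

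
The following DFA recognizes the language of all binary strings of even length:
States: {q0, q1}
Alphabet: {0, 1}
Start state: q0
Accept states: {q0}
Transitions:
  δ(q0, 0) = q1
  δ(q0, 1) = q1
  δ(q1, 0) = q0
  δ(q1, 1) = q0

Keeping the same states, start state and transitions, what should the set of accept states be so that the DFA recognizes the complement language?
The DFA is complete (every state has a transition on every symbol), so the complement
is recognized by the same DFA with accepting and non-accepting states swapped.
Original accept states: {q0}
Complement accept states = All states - Original accept states
= {q0, q1} - {q0}
= {q1}
Complement language: strings of ODD length

Final answer: {q1}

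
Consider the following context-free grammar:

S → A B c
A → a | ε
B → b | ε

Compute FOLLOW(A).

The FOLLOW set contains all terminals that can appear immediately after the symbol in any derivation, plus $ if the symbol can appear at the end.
A occurs in S → A B c followed by B c. Add FIRST(B) minus ε = {b}; B is nullable (B → ε), so what follows B can also follow A: the terminal c. FOLLOW(A) = {b, c}.

Final answer: {b, c}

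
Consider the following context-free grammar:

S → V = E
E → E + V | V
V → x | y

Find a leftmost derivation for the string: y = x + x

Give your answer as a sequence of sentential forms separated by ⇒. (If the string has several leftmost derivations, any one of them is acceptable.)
Start with S.
Step 1: the leftmost non-terminal is S; apply S → V = E:  V = E
Step 2: the leftmost non-terminal is V; apply V → y:  y = E
Step 3: the leftmost non-terminal is E; apply E → E + V:  y = E + V
Step 4: the leftmost non-terminal is E; apply E → V:  y = V + V
Step 5: the leftmost non-terminal is V; apply V → x:  y = x + V
Step 6: the leftmost non-terminal is V; apply V → x:  y = x + x

Final answer: S ⇒ V = E ⇒ y = E ⇒ y = E + V ⇒ y = V + V ⇒ y = x + V ⇒ y = x + x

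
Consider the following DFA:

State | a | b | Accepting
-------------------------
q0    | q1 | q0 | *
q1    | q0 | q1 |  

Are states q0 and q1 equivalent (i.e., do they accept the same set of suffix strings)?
Try the suffix ε (the empty string).
From q0: q0 — accepting.
From q1: q1 — not accepting.
The two states disagree on this suffix, so they are not equivalent.

Final answer: No. Distinguishing string: ε (the empty string) - accepted from q0 but not from q1.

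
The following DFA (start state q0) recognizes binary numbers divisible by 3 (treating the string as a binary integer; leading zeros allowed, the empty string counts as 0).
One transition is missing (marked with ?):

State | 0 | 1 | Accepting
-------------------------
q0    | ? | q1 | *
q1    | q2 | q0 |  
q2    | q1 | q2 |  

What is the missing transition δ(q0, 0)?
q0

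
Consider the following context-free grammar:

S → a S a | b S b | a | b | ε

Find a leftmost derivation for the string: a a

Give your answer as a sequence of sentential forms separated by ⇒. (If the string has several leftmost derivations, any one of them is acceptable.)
Start with S.
Step 1: the leftmost non-terminal is S; apply S → a S a:  a S a
Step 2: the leftmost non-terminal is S; apply S → ε:  a a

Final answer: S ⇒ a S a ⇒ a a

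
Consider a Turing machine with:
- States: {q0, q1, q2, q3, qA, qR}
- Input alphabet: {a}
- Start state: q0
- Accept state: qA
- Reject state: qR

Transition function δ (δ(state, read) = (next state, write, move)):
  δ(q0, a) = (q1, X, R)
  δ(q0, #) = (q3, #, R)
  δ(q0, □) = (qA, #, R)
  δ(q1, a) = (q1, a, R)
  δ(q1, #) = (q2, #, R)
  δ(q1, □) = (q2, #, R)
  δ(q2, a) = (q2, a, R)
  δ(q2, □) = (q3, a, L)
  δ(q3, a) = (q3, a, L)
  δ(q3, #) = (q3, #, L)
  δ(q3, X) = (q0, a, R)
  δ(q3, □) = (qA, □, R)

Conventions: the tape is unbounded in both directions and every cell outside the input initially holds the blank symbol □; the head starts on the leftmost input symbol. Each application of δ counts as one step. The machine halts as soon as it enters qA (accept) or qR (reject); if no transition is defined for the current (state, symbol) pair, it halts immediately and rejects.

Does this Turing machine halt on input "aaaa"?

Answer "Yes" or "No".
Trace (configuration after each step, as tape_left[state]tape_right with head position):
Step 0: [q0]aaaa (head at position 0)
Step 1: X[q1]aaa (head 1)
Step 2: Xa[q1]aa (head 2)
Step 3: Xaa[q1]a (head 3)
Step 4: Xaaa[q1]□ (head 4)
Step 5: Xaaa#[q2]□ (head 5)
Step 6: Xaaa[q3]#a (head 4)
Step 7: Xaa[q3]a#a (head 3)
Step 8: Xa[q3]aa#a (head 2)
Step 9: X[q3]aaa#a (head 1)
Step 10: [q3]Xaaa#a (head 0)
Step 11: a[q0]aaa#a (head 1)
Step 12: aX[q1]aa#a (head 2)
Step 13: aXa[q1]a#a (head 3)
Step 14: aXaa[q1]#a (head 4)
Step 15: aXaa#[q2]a (head 5)
Step 16: aXaa#a[q2]□ (head 6)
Step 17: aXaa#[q3]aa (head 5)
Step 18: aXaa[q3]#aa (head 4)
Step 19: aXa[q3]a#aa (head 3)
Step 20: aX[q3]aa#aa (head 2)
Step 21: a[q3]Xaa#aa (head 1)
Step 22: aa[q0]aa#aa (head 2)
Step 23: aaX[q1]a#aa (head 3)
Step 24: aaXa[q1]#aa (head 4)
Step 25: aaXa#[q2]aa (head 5)
Step 26: aaXa#a[q2]a (head 6)
Step 27: aaXa#aa[q2]□ (head 7)
Step 28: aaXa#a[q3]aa (head 6)
Step 29: aaXa#[q3]aaa (head 5)
Step 30: aaXa[q3]#aaa (head 4)
Step 31: aaX[q3]a#aaa (head 3)
Step 32: aa[q3]Xa#aaa (head 2)
Step 33: aaa[q0]a#aaa (head 3)
Step 34: aaaX[q1]#aaa (head 4)
Step 35: aaaX#[q2]aaa (head 5)
Step 36: aaaX#a[q2]aa (head 6)
Step 37: aaaX#aa[q2]a (head 7)
Step 38: aaaX#aaa[q2]□ (head 8)
Step 39: aaaX#aa[q3]aa (head 7)
Step 40: aaaX#a[q3]aaa (head 6)
Step 41: aaaX#[q3]aaaa (head 5)
Step 42: aaaX[q3]#aaaa (head 4)
Step 43: aaa[q3]X#aaaa (head 3)
Step 44: aaaa[q0]#aaaa (head 4)
Step 45: aaaa#[q3]aaaa (head 5)
Step 46: aaaa[q3]#aaaa (head 4)
Step 47: aaa[q3]a#aaaa (head 3)
Step 48: aa[q3]aa#aaaa (head 2)
Step 49: a[q3]aaa#aaaa (head 1)
Step 50: [q3]aaaa#aaaa (head 0)
Step 51: [q3]□aaaa#aaaa (head -1)
Step 52: □[qA]aaaa#aaaa (head 0)
The machine is in qA, so it halts and accepts.
It halts after 52 steps.

Final answer: Yes - halts after 52 steps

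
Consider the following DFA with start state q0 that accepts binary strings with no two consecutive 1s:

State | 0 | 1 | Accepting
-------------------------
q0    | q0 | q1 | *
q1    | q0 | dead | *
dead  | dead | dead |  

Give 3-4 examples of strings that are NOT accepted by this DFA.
Any strings that end in a non-accepting state work; for example:
"011": q0 → q0 → q1 → dead; dead is not accepting → rejected
"1100": q0 → q1 → dead → dead → dead; dead is not accepting → rejected
"1101": q0 → q1 → dead → dead → dead; dead is not accepting → rejected
"1110": q0 → q1 → dead → dead → dead; dead is not accepting → rejected

Final answer: "011", "1100", "1101", "1110"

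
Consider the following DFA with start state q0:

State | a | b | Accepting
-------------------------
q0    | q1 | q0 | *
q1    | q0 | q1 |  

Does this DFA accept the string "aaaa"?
Start in q0.
Read 'a': q0 → q1
Read 'a': q1 → q0
Read 'a': q0 → q1
Read 'a': q1 → q0
Final state q0 is accepting, so the string is accepted.

Final answer: Yes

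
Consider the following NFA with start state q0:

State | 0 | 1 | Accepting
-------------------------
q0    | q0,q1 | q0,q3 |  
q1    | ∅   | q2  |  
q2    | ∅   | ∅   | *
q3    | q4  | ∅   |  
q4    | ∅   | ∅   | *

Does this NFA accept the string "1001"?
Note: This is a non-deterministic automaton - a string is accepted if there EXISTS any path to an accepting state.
Track the set of states the NFA could be in: start {q0}
Read '1': {q0} → {q0, q3}
Read '0': {q0, q3} → {q0, q1, q4}
Read '0': {q0, q1, q4} → {q0, q1}
Read '1': {q0, q1} → {q0, q2, q3}
Final set {q0, q2, q3} contains accepting state(s) {q2} → accepted.

Final answer: Yes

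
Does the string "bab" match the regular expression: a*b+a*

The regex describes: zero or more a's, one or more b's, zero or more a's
No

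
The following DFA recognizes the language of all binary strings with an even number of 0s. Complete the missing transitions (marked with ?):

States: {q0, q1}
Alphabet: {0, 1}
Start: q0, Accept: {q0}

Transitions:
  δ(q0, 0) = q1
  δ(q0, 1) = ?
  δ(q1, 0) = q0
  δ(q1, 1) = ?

What each state remembers (consistent with the given transitions and accept states):
  q0: an even number of 0s has been read so far
  q1: an odd number of 0s has been read so far
Filling in the missing entries:
  δ(q0, 1): in q0 (an even number of 0s has been read so far), after reading 1 we have: an even number of 0s has been read so far → q0
  δ(q1, 1): in q1 (an odd number of 0s has been read so far), after reading 1 we have: an odd number of 0s has been read so far → q1

Final answer: δ(q0, 1) = q0; δ(q1, 1) = q1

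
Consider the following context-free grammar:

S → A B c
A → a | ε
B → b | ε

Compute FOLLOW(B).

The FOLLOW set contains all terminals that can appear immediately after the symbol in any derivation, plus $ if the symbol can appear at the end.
B occurs in S → A B c, immediately followed by the terminal c. So FOLLOW(B) = {c}.

Final answer: {c}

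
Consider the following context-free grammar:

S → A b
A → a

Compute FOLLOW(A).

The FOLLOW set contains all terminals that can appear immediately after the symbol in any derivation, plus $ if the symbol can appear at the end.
A occurs only in S → A b, where it is immediately followed by the terminal b. So FOLLOW(A) = {b}.

Final answer: {b}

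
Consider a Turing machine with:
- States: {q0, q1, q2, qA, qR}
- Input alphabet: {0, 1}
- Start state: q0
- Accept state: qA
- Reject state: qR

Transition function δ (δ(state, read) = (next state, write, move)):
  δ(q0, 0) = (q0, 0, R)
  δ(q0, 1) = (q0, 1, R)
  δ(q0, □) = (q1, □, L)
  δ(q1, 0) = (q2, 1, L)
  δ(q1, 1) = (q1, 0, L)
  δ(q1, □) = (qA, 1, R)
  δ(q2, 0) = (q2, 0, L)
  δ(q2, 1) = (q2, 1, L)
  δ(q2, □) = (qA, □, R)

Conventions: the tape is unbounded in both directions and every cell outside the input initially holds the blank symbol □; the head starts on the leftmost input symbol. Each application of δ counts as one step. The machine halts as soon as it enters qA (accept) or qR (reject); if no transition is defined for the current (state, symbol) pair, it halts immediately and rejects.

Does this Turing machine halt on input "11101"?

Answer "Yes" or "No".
Step 0: [q0]11101 (head at position 0)
Step 1: δ(q0, 1) = (q0, 1, R)  ⊢  1[q0]1101 (head at position 1)
Step 2: δ(q0, 1) = (q0, 1, R)  ⊢  11[q0]101 (head at position 2)
Step 3: δ(q0, 1) = (q0, 1, R)  ⊢  111[q0]01 (head at position 3)
Step 4: δ(q0, 0) = (q0, 0, R)  ⊢  1110[q0]1 (head at position 4)
Step 5: δ(q0, 1) = (q0, 1, R)  ⊢  11101[q0]□ (head at position 5)
Step 6: δ(q0, □) = (q1, □, L)  ⊢  1110[q1]1□ (head at position 4)
Step 7: δ(q1, 1) = (q1, 0, L)  ⊢  111[q1]00□ (head at position 3)
Step 8: δ(q1, 0) = (q2, 1, L)  ⊢  11[q2]110□ (head at position 2)
Step 9: δ(q2, 1) = (q2, 1, L)  ⊢  1[q2]1110□ (head at position 1)
Step 10: δ(q2, 1) = (q2, 1, L)  ⊢  [q2]11110□ (head at position 0)
Step 11: δ(q2, 1) = (q2, 1, L)  ⊢  [q2]□11110□ (head at position -1)
Step 12: δ(q2, □) = (qA, □, R)  ⊢  □[qA]11110□ (head at position 0)
The machine is in qA, so it halts and accepts.
It halts after 12 steps.

Final answer: Yes - halts after 12 steps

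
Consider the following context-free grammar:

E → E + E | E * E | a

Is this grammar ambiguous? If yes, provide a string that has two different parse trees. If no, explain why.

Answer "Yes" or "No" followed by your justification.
Two different leftmost derivations of a + a * a:
  (1) E ⇒ E + E ⇒ a + E ⇒ a + E * E ⇒ a + a * E ⇒ a + a * a   (tree groups a + (a * a))
  (2) E ⇒ E * E ⇒ E + E * E ⇒ a + E * E ⇒ a + a * E ⇒ a + a * a   (tree groups (a + a) * a)
Two distinct leftmost derivations = two distinct parse trees, so the grammar is ambiguous.

Final answer: Yes - the string 'a + a * a' has two distinct leftmost derivations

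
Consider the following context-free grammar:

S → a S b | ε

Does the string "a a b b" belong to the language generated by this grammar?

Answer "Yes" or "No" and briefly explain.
A derivation exists: S ⇒ a S b ⇒ a a S b b ⇒ a a b b (using S → a S b twice, then S → ε).

Final answer: Yes - a valid derivation exists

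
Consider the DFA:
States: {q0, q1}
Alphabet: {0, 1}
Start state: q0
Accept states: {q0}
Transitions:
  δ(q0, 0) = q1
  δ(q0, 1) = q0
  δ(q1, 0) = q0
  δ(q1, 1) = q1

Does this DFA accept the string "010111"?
Processing string "010111":
  q0 --0--> q1
  q1 --1--> q1
  q1 --0--> q0
  q0 --1--> q0
  q0 --1--> q0
  q0 --1--> q0
Final state: q0
Accept states: {q0}
q0 is an accept state, so the string is accepted.

Final answer: Yes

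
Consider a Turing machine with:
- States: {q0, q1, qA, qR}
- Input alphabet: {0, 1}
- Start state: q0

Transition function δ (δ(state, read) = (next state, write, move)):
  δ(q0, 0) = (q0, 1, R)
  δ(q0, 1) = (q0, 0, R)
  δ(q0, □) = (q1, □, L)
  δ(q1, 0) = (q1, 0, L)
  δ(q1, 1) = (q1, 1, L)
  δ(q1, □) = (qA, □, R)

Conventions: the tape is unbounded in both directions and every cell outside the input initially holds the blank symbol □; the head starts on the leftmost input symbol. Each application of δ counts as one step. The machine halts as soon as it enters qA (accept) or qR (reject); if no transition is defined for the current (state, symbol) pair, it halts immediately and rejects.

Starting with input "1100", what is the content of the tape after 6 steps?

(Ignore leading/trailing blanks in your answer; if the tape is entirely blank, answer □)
Step 0: [q0]1100 (head at position 0)
Step 1: δ(q0, 1) = (q0, 0, R)  ⊢  0[q0]100 (head at position 1)
Step 2: δ(q0, 1) = (q0, 0, R)  ⊢  00[q0]00 (head at position 2)
Step 3: δ(q0, 0) = (q0, 1, R)  ⊢  001[q0]0 (head at position 3)
Step 4: δ(q0, 0) = (q0, 1, R)  ⊢  0011[q0]□ (head at position 4)
Step 5: δ(q0, □) = (q1, □, L)  ⊢  001[q1]1□ (head at position 3)
Step 6: δ(q1, 1) = (q1, 1, L)  ⊢  00[q1]11□ (head at position 2)
Tape after 6 steps (ignoring surrounding blanks): 0011

Final answer: Tape: 0011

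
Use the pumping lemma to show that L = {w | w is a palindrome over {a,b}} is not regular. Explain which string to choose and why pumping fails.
Language: L = {w | w is a palindrome over {a,b}} (strings that read the same forwards and backwards)
Step 1: Assume for contradiction that L is regular, with pumping length p.
Step 2: Choose s = a^p b a^p. Then s ∈ L (it reads the same forwards and backwards) and |s| ≥ p.
Step 3: Consider any decomposition s = xyz with |xy| ≤ p and |y| > 0. Since |xy| ≤ p and the first p symbols of s are all a's, y = a^k for some k with 1 ≤ k ≤ p.
Step 4: Pumping up (i = 2): xy²z = a^(p+k) b a^p. Its reverse is a^p b a^(p+k) ≠ a^(p+k) b a^p (the single b is no longer in the middle), so xy²z is not a palindrome and xy²z ∉ L.
This contradicts the pumping lemma, so L is not regular.

Final answer: Choose s = a^p b a^p. Since |xy| ≤ p, y = a^k with k ≥ 1. Then xy²z = a^(p+k) b a^p is not a palindrome, so ∉ L.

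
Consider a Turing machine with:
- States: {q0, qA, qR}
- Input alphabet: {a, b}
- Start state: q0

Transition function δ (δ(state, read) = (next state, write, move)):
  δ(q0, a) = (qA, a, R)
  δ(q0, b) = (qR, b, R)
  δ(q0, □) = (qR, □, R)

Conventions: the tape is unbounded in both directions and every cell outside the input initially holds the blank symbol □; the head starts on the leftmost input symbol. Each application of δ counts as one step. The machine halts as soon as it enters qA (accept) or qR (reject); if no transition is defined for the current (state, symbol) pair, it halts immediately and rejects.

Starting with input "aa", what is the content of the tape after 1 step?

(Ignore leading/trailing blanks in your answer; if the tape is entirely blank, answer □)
Step 0: [q0]aa (head at position 0)
Step 1: δ(q0, a) = (qA, a, R)  ⊢  a[qA]a (head at position 1)
Tape after 1 step (ignoring surrounding blanks): aa

Final answer: Tape: aa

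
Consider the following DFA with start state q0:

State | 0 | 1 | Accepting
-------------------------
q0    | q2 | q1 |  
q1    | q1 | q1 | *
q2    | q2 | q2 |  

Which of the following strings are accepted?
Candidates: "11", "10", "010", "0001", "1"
"11": q0 → q1 → q1; q1 is accepting → accepted
"10": q0 → q1 → q1; q1 is accepting → accepted
"010": q0 → q2 → q2 → q2; q2 is not accepting → rejected
"0001": q0 → q2 → q2 → q2 → q2; q2 is not accepting → rejected
"1": q0 → q1; q1 is accepting → accepted

Final answer: "11", "10", "1"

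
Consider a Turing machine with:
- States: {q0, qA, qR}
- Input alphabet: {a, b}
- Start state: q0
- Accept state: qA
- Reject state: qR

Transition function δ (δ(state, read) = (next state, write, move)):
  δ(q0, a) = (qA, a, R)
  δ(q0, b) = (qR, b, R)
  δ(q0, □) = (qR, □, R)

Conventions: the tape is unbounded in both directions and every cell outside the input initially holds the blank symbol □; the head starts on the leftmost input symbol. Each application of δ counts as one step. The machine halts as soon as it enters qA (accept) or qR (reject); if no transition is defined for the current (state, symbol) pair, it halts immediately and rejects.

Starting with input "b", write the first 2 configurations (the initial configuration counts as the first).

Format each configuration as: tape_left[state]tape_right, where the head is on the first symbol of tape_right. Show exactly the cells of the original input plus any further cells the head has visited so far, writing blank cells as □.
Step 0: [q0]b (head at position 0)
Step 1: δ(q0, b) = (qR, b, R)  ⊢  b[qR]□ (head at position 1)

Final answer: [q0]b ⊢ b[qR]□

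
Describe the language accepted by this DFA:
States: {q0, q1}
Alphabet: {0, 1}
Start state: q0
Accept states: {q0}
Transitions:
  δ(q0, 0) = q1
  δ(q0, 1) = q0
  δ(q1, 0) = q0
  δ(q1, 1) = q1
Analyzing the DFA structure:
Start state: q0
Accept states: {q0}
Interpreting what each state remembers (checking against the transitions):
  q0: an even number of 0s has been read so far
  q1: an odd number of 0s has been read so far
  δ(q0, 0): in q0 (an even number of 0s has been read so far), after reading 0 we have: an odd number of 0s has been read so far → q1
  δ(q0, 1): in q0 (an even number of 0s has been read so far), after reading 1 we have: an even number of 0s has been read so far → q0
  δ(q1, 0): in q1 (an odd number of 0s has been read so far), after reading 0 we have: an even number of 0s has been read so far → q0
  δ(q1, 1): in q1 (an odd number of 0s has been read so far), after reading 1 we have: an odd number of 0s has been read so far → q1
A string is accepted iff it ends in {q0}, i.e. an even number of 0s has been read so far.
Language: All binary strings with an even number of 0s

Final answer: All binary strings with an even number of 0s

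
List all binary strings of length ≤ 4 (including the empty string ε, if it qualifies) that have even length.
Checking every binary string of length 0 to 4:
  Length 0: accepted: ε | rejected: (none)
  Length 1: accepted: (none) | rejected: 0, 1
  Length 2: accepted: 00, 01, 10, 11 | rejected: (none)
  Length 3: accepted: (none) | rejected: 000, 001, 010, 011, 100, 101, 110, 111
  Length 4: accepted: 0000, 0001, 0010, 0011, 0100, 0101, 0110, 0111, 1000, 1001, 1010, 1011, 1100, 1101, 1110, 1111 | rejected: (none)
Total: 21 string(s).

Final answer: ε, 00, 01, 10, 11, 0000, 0001, 0010, 0011, 0100, 0101, 0110, 0111, 1000, 1001, 1010, 1011, 1100, 1101, 1110, 1111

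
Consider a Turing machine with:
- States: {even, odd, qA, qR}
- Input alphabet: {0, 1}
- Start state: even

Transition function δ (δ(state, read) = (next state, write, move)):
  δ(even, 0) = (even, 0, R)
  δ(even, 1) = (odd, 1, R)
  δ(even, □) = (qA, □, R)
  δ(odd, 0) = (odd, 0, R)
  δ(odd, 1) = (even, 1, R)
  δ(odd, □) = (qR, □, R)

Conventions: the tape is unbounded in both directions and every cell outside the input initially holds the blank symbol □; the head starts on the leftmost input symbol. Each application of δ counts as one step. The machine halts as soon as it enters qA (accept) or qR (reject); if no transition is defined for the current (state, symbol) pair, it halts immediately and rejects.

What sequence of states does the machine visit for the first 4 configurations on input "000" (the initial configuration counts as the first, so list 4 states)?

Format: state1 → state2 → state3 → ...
Step 0: [even]000 (head at position 0)
Step 1: δ(even, 0) = (even, 0, R)  ⊢  0[even]00 (head at position 1)
Step 2: δ(even, 0) = (even, 0, R)  ⊢  00[even]0 (head at position 2)
Step 3: δ(even, 0) = (even, 0, R)  ⊢  000[even]□ (head at position 3)
Reading off the states of these 4 configurations: even → even → even → even

Final answer: even → even → even → even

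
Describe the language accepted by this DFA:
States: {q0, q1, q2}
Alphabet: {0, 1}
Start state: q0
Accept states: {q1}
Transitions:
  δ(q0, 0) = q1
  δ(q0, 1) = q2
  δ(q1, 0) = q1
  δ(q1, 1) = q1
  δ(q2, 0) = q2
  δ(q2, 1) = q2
Analyzing the DFA structure:
Start state: q0
Accept states: {q1}
Interpreting what each state remembers (checking against the transitions):
  q0: nothing has been read yet
  q1: the first symbol was 0
  q2: the first symbol was 1 (trap state)
  δ(q0, 0): in q0 (nothing has been read yet), after reading 0 we have: the first symbol was 0 → q1
  δ(q0, 1): in q0 (nothing has been read yet), after reading 1 we have: the first symbol was 1 (trap state) → q2
  δ(q1, 0): in q1 (the first symbol was 0), after reading 0 we have: the first symbol was 0 → q1
  δ(q1, 1): in q1 (the first symbol was 0), after reading 1 we have: the first symbol was 0 → q1
  δ(q2, 0): in q2 (the first symbol was 1 (trap state)), after reading 0 we have: the first symbol was 1 (trap state) → q2
  δ(q2, 1): in q2 (the first symbol was 1 (trap state)), after reading 1 we have: the first symbol was 1 (trap state) → q2
A string is accepted iff it ends in {q1}, i.e. the first symbol was 0.
Language: All binary strings starting with 0

Final answer: All binary strings starting with 0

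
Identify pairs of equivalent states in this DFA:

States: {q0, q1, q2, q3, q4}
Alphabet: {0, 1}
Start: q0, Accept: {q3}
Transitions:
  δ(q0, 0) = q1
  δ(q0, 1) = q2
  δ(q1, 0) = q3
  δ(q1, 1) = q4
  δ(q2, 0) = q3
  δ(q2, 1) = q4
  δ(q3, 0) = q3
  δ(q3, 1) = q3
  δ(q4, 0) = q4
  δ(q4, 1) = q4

Using the table-filling algorithm:
Round 0 – mark pairs where exactly one state is accepting: (q0,q3), (q1,q3), (q2,q3), (q3,q4)
Round 1 – newly marked: (q0,q1) [on 0: q1 vs q3, already marked]; (q0,q2) [on 0: q1 vs q3, already marked]; (q1,q4) [on 0: q3 vs q4, already marked]; (q2,q4) [on 0: q3 vs q4, already marked]
Round 2 – newly marked: (q0,q4) [on 0: q1 vs q4, already marked]
No further pairs can be marked.
(q1, q2) unmarked: δ(q1,0)=q3, δ(q2,0)=q3; δ(q1,1)=q4, δ(q2,1)=q4 → equivalent
Equivalent pairs: (q1, q2)

Final answer: Equivalent pairs: (q1, q2)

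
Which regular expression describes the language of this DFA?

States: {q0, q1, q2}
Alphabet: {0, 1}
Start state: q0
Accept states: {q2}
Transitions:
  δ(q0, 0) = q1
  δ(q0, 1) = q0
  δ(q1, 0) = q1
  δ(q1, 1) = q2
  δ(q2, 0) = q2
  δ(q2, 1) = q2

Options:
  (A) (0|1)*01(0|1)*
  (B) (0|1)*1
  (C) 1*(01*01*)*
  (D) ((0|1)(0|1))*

Testing sample strings against the DFA:
  '11101' -> accepted
  '011' -> accepted
  '0111' -> accepted
  '10110' -> accepted
Checking each option for a counterexample:
  (A) (0|1)*01(0|1)*: agrees with the DFA on all strings of length ≤ 4
  (B) (0|1)*1: '1' is rejected by the DFA but matches the regex → eliminated
  (C) 1*(01*01*)*: ε is rejected by the DFA but matches the regex → eliminated
  (D) ((0|1)(0|1))*: ε is rejected by the DFA but matches the regex → eliminated
Only (A) (0|1)*01(0|1)* is consistent with the DFA.

Final answer: (A) (0|1)*01(0|1)*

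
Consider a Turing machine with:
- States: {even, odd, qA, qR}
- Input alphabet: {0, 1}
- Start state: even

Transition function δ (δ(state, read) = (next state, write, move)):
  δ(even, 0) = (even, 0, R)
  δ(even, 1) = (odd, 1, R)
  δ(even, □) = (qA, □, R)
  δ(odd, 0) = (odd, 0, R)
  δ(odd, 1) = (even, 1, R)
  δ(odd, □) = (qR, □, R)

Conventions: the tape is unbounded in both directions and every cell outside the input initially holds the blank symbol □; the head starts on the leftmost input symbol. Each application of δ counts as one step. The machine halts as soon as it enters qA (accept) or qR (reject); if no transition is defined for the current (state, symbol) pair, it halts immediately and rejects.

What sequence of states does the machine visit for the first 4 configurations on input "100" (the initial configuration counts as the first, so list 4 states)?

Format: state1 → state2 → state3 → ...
Step 0: [even]100 (head at position 0)
Step 1: δ(even, 1) = (odd, 1, R)  ⊢  1[odd]00 (head at position 1)
Step 2: δ(odd, 0) = (odd, 0, R)  ⊢  10[odd]0 (head at position 2)
Step 3: δ(odd, 0) = (odd, 0, R)  ⊢  100[odd]□ (head at position 3)
Reading off the states of these 4 configurations: even → odd → odd → odd

Final answer: even → odd → odd → odd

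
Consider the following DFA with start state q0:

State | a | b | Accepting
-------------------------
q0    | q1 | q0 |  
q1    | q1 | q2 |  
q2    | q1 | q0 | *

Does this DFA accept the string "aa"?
Start in q0.
Read 'a': q0 → q1
Read 'a': q1 → q1
Final state q1 is not accepting, so the string is rejected.

Final answer: No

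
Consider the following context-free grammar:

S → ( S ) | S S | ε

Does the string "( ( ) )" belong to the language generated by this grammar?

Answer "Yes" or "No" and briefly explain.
A derivation exists: S ⇒ ( S ) ⇒ ( ( S ) ) ⇒ ( ( ) ) (using S → ( S ) twice, then S → ε).

Final answer: Yes - a valid derivation exists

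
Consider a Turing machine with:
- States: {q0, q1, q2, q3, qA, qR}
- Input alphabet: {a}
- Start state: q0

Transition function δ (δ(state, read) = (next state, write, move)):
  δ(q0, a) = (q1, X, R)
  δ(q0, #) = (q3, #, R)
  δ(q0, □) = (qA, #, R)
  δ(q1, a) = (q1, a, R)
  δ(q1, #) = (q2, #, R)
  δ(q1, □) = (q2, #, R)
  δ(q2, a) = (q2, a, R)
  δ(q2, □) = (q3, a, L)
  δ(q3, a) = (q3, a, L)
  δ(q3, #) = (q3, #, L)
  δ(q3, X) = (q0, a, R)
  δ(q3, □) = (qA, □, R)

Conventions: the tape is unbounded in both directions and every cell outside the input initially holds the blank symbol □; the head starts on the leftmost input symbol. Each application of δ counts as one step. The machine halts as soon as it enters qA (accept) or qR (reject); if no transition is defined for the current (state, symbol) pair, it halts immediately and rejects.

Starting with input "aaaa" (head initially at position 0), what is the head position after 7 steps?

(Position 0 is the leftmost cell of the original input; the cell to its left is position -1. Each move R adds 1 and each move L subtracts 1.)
Step 0: [q0]aaaa (head at position 0)
Step 1: δ(q0, a) = (q1, X, R)  ⊢  X[q1]aaa (head at position 1)
Step 2: δ(q1, a) = (q1, a, R)  ⊢  Xa[q1]aa (head at position 2)
Step 3: δ(q1, a) = (q1, a, R)  ⊢  Xaa[q1]a (head at position 3)
Step 4: δ(q1, a) = (q1, a, R)  ⊢  Xaaa[q1]□ (head at position 4)
Step 5: δ(q1, □) = (q2, #, R)  ⊢  Xaaa#[q2]□ (head at position 5)
Step 6: δ(q2, □) = (q3, a, L)  ⊢  Xaaa[q3]#a (head at position 4)
Step 7: δ(q3, #) = (q3, #, L)  ⊢  Xaa[q3]a#a (head at position 3)
Head position after 7 steps: 3

Final answer: Position 3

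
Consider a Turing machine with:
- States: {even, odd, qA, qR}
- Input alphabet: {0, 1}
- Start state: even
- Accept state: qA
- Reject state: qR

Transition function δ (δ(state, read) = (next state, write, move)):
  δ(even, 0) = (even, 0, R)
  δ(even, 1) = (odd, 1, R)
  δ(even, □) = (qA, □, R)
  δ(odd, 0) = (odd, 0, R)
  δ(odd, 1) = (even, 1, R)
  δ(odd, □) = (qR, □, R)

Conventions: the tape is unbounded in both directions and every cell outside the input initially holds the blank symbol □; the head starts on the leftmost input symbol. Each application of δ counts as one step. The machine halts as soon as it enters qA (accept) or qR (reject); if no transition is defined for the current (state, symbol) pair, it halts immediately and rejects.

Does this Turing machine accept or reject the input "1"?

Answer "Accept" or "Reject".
Step 0: [even]1 (head at position 0)
Step 1: δ(even, 1) = (odd, 1, R)  ⊢  1[odd]□ (head at position 1)
Step 2: δ(odd, □) = (qR, □, R)  ⊢  1□[qR]□ (head at position 2)
The machine is in qR, so it halts and rejects.

Final answer: Reject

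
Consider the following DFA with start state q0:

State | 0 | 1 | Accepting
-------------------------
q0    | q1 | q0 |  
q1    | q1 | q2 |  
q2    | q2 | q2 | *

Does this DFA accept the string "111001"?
Start in q0.
Read '1': q0 → q0
Read '1': q0 → q0
Read '1': q0 → q0
Read '0': q0 → q1
Read '0': q1 → q1
Read '1': q1 → q2
Final state q2 is accepting, so the string is accepted.

Final answer: Yes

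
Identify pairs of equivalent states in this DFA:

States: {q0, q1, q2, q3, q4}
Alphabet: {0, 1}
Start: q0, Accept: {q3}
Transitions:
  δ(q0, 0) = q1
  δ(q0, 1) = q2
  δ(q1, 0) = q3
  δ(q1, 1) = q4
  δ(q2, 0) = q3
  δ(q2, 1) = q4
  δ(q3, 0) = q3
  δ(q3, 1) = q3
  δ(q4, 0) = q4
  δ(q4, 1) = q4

Using the table-filling algorithm:
Round 0 – mark pairs where exactly one state is accepting: (q0,q3), (q1,q3), (q2,q3), (q3,q4)
Round 1 – newly marked: (q0,q1) [on 0: q1 vs q3, already marked]; (q0,q2) [on 0: q1 vs q3, already marked]; (q1,q4) [on 0: q3 vs q4, already marked]; (q2,q4) [on 0: q3 vs q4, already marked]
Round 2 – newly marked: (q0,q4) [on 0: q1 vs q4, already marked]
No further pairs can be marked.
(q1, q2) unmarked: δ(q1,0)=q3, δ(q2,0)=q3; δ(q1,1)=q4, δ(q2,1)=q4 → equivalent
Equivalent pairs: (q1, q2)

Final answer: Equivalent pairs: (q1, q2)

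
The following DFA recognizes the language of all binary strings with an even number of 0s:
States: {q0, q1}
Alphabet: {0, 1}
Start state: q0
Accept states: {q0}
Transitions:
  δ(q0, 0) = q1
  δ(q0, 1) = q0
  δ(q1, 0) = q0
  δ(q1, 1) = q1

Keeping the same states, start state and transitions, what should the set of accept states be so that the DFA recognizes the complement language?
The DFA is complete (every state has a transition on every symbol), so the complement
is recognized by the same DFA with accepting and non-accepting states swapped.
Original accept states: {q0}
Complement accept states = All states - Original accept states
= {q0, q1} - {q0}
= {q1}
Complement language: strings with an ODD number of 0s

Final answer: {q1}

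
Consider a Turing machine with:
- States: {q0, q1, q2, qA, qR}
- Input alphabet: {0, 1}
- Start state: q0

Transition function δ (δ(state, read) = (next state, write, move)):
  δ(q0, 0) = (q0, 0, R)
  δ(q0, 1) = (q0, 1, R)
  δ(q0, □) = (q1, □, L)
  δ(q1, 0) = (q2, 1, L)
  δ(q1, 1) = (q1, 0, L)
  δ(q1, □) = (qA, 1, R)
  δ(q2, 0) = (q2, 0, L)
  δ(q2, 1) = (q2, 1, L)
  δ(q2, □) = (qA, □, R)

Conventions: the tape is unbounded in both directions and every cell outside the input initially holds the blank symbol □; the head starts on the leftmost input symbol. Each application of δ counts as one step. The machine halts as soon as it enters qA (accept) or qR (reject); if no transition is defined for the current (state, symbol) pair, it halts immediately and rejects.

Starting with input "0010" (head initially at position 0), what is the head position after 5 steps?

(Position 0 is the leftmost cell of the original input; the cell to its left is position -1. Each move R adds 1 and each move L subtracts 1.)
Step 0: [q0]0010 (head at position 0)
Step 1: δ(q0, 0) = (q0, 0, R)  ⊢  0[q0]010 (head at position 1)
Step 2: δ(q0, 0) = (q0, 0, R)  ⊢  00[q0]10 (head at position 2)
Step 3: δ(q0, 1) = (q0, 1, R)  ⊢  001[q0]0 (head at position 3)
Step 4: δ(q0, 0) = (q0, 0, R)  ⊢  0010[q0]□ (head at position 4)
Step 5: δ(q0, □) = (q1, □, L)  ⊢  001[q1]0□ (head at position 3)
Head position after 5 steps: 3

Final answer: Position 3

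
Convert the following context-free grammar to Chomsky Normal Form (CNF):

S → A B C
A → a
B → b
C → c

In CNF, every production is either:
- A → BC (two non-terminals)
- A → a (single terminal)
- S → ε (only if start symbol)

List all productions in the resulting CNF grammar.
The grammar has no ε-productions or unit productions to eliminate.
A → a is already in CNF (single terminal) – keep it.
B → b is already in CNF (single terminal) – keep it.
C → c is already in CNF (single terminal) – keep it.
S → A B C has 3 symbols on the right: break it into binary productions S → A X0, X0 → B C.
Resulting CNF grammar (5 productions): A → a; B → b; C → c; S → A X0; X0 → B C

Final answer: A → a; B → b; C → c; S → A X0; X0 → B C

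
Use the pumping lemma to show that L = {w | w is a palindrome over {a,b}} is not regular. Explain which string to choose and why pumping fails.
Language: L = {w | w is a palindrome over {a,b}} (strings that read the same forwards and backwards)
Step 1: Assume for contradiction that L is regular, with pumping length p.
Step 2: Choose s = a^p b a^p. Then s ∈ L (it reads the same forwards and backwards) and |s| ≥ p.
Step 3: Consider any decomposition s = xyz with |xy| ≤ p and |y| > 0. Since |xy| ≤ p and the first p symbols of s are all a's, y = a^k for some k with 1 ≤ k ≤ p.
Step 4: Pumping up (i = 2): xy²z = a^(p+k) b a^p. Its reverse is a^p b a^(p+k) ≠ a^(p+k) b a^p (the single b is no longer in the middle), so xy²z is not a palindrome and xy²z ∉ L.
This contradicts the pumping lemma, so L is not regular.

Final answer: Choose s = a^p b a^p. Since |xy| ≤ p, y = a^k with k ≥ 1. Then xy²z = a^(p+k) b a^p is not a palindrome, so ∉ L.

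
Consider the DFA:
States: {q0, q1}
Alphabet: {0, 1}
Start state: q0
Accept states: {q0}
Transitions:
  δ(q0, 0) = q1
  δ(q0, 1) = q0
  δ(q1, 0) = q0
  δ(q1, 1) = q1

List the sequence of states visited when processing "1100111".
Starting at q0
Read '1': q0 -> q0
Read '1': q0 -> q0
Read '0': q0 -> q1
Read '0': q1 -> q0
Read '1': q0 -> q0
Read '1': q0 -> q0
Read '1': q0 -> q0

Final answer: q0 -> q0 -> q0 -> q1 -> q0 -> q0 -> q0 -> q0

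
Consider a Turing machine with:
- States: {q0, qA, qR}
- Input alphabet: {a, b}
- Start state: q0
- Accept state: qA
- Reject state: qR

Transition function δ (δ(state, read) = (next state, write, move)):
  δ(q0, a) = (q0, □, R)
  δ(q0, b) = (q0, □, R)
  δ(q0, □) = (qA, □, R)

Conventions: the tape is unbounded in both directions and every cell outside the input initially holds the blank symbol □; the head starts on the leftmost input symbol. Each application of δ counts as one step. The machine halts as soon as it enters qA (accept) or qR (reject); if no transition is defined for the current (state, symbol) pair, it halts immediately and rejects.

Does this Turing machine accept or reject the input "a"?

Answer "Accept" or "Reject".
Step 0: [q0]a (head at position 0)
Step 1: δ(q0, a) = (q0, □, R)  ⊢  □[q0]□ (head at position 1)
Step 2: δ(q0, □) = (qA, □, R)  ⊢  □□[qA]□ (head at position 2)
The machine is in qA, so it halts and accepts.

Final answer: Accept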